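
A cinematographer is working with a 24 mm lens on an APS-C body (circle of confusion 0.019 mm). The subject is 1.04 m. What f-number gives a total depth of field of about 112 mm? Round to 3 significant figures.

Write h = H − f = f²/(N·c). The thin-lens limits are Dn = s·h/(h + (s−f)) and Df = s·h/(h − (s−f)), so DoF = Df − Dn = 2·s·(s−f)·h / (h² − (s−f)²).
That is a quadratic in h: DoF·h² − 2·s·(s−f)·h − DoF·(s−f)² = 0 ⇒ h = (s−f)·(s + √(s² + DoF²)) / DoF = 1016 × (1040 + √(1040² + 112²)) / 112 = 1016 × (1040 + 1046.01) / 112 ≈ 18923 mm.
Then N = f²/(c·h) = 24² / (0.019 × 18923) = 576 / 359.54 ≈ 1.60.

f/1.60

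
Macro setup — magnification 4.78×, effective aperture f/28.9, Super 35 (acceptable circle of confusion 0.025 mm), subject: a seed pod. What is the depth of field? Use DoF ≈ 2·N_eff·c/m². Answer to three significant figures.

0.0632 mm

At magnification m, DoF ≈ 2·N_eff·c/m² = 2 × 28.9 × 0.025 / 4.78² = 1.445 / 22.85 ≈ 0.0632 mm.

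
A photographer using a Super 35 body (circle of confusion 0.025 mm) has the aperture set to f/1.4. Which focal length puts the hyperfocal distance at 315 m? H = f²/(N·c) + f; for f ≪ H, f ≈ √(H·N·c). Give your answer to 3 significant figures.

105 mm

From H = f²/(N·c) + f, with f ≪ H: f ≈ √(H·N·c) = √(315000 × 1.4 × 0.025) = √11025 ≈ 105.0 mm.
The +f correction barely moves this — solving exactly, f² + N·c·f − N·c·H = 0 ⇒ f = (−N·c + √((N·c)² + 4·N·c·H))/2 = (−0.035 + √44100)/2 ≈ 104.98 mm, so f ≈ 105 mm.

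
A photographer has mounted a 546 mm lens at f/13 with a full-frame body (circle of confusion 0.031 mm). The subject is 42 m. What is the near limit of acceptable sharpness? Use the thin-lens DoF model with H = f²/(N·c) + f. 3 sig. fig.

39.8 m

Hyperfocal distance H = f²/(N·c) + f = 546²/(13 × 0.031) + 546 = 298116/0.403 + 546 ≈ 740287.9 mm ≈ 740.3 m.
Near limit Dn = s·(H − f)/(H + s − 2f) = 42000 × (740287.9 − 546) / (740287.9 + 42000 − 2 × 546) = 42000 × 739741.9 / 781195.9 ≈ 39771 mm ≈ 39.8 m.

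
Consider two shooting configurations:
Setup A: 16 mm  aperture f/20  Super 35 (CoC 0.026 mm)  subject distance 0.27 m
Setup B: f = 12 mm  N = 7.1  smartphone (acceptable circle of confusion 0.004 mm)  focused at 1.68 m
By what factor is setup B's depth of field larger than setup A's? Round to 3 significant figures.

3.26

Setup A: H = 16²/(20×0.026) + 16 ≈ 508.3 mm; DoF = Df − Dn = 557.78 − 178.11 ≈ 379.67 mm.
Setup B: H = 12²/(7.1×0.004) + 12 ≈ 5082.4 mm; DoF = Df − Dn = 2503.6 − 1264.1 ≈ 1239.5 mm.
Ratio = 1239.5 / 379.67 ≈ 3.26.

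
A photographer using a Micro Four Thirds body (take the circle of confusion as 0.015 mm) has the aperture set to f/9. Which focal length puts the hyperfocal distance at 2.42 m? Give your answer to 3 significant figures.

From H = f²/(N·c) + f, with f ≪ H: f ≈ √(H·N·c) = √(2420 × 9 × 0.015) = √326.70 ≈ 18.07 mm.
Exact: f² + N·c·f − N·c·H = 0 ⇒ f = (−N·c + √((N·c)² + 4·N·c·H))/2 = (−0.135 + √1306.8)/2 ≈ 18.007 mm ≈ 18.0 mm.

18.0 mm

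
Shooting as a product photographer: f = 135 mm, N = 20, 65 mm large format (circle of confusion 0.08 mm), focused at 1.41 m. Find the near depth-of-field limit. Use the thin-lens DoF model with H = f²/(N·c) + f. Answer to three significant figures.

Hyperfocal distance H = f²/(N·c) + f = 135²/(20 × 0.08) + 135 = 18225/1.6 + 135 ≈ 11525.6 mm ≈ 11.53 m.
Near limit Dn = s·(H − f)/(H + s − 2f) = 1410 × (11525.6 − 135) / (11525.6 + 1410 − 2 × 135) = 1410 × 11390.6 / 12665.6 ≈ 1268.1 mm ≈ 1.27 m.

1.27 m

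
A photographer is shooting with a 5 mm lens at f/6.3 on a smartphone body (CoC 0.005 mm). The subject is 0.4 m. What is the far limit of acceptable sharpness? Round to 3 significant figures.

Hyperfocal distance H = f²/(N·c) + f = 5²/(6.3 × 0.005) + 5 = 25/0.0315 + 5 ≈ 798.7 mm ≈ 0.799 m.
Far limit Df = s·(H − f)/(H − s) = 400 × (798.7 − 5) / (798.7 − 400) = 400 × 793.7 / 398.7 ≈ 796.34 mm ≈ 0.796 m.

0.796 m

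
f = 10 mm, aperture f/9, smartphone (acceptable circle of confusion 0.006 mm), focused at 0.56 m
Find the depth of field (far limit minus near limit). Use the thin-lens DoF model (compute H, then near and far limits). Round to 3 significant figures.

Hyperfocal distance H = f²/(N·c) + f = 10²/(9 × 0.006) + 10 = 100/0.054 + 10 ≈ 1861.9 mm ≈ 1.862 m.
Near limit Dn = s·(H − f)/(H + s − 2f) = 560 × (1861.9 − 10) / (1861.9 + 560 − 2 × 10) = 560 × 1851.9 / 2401.9 ≈ 431.77 mm.
Far limit Df = s·(H − f)/(H − s) = 560 × (1861.9 − 10) / (1861.9 − 560) = 560 × 1851.9 / 1301.9 ≈ 796.59 mm.
Depth of field = Df − Dn = 796.59 − 431.77 ≈ 364.82 mm.

365 mm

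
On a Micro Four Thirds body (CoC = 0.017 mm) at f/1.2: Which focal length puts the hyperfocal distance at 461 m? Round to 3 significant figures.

From H = f²/(N·c) + f, with f ≪ H: f ≈ √(H·N·c) = √(461000 × 1.2 × 0.017) = √9404.4 ≈ 96.98 mm.
The +f correction barely moves this — solving exactly, f² + N·c·f − N·c·H = 0 ⇒ f = (−N·c + √((N·c)² + 4·N·c·H))/2 = (−0.0204 + √37618)/2 ≈ 96.966 mm, so f ≈ 97.0 mm.

97.0 mm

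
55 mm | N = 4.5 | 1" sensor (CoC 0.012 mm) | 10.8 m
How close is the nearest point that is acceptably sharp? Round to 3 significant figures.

9.06 m

Hyperfocal distance H = f²/(N·c) + f = 55²/(4.5 × 0.012) + 55 = 3025/0.054 + 55 ≈ 56073.5 mm ≈ 56.07 m.
Near limit Dn = s·(H − f)/(H + s − 2f) = 10800 × (56073.5 − 55) / (56073.5 + 10800 − 2 × 55) = 10800 × 56018.5 / 66763.5 ≈ 9061.8 mm ≈ 9.06 m.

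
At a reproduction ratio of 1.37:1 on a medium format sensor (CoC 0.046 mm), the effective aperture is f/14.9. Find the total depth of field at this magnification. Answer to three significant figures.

0.730 mm

At magnification m, DoF ≈ 2·N_eff·c/m² = 2 × 14.9 × 0.046 / 1.37² = 1.371 / 1.877 ≈ 0.73 mm.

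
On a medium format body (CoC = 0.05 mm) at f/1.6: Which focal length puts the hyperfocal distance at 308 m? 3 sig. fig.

157 mm

From H = f²/(N·c) + f, with f ≪ H: f ≈ √(H·N·c) = √(308000 × 1.6 × 0.05) = √24640 ≈ 157.0 mm.
The +f correction barely moves this — solving exactly, f² + N·c·f − N·c·H = 0 ⇒ f = (−N·c + √((N·c)² + 4·N·c·H))/2 = (−0.08 + √98560)/2 ≈ 156.93 mm, so f ≈ 157 mm.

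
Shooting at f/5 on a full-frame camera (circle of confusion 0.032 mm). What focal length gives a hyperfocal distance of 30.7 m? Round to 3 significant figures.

70.0 mm

From H = f²/(N·c) + f, with f ≪ H: f ≈ √(H·N·c) = √(30700 × 5 × 0.032) = √4912.0 ≈ 70.09 mm.
Exact: f² + N·c·f − N·c·H = 0 ⇒ f = (−N·c + √((N·c)² + 4·N·c·H))/2 = (−0.16 + √19648)/2 ≈ 70.006 mm ≈ 70.0 mm.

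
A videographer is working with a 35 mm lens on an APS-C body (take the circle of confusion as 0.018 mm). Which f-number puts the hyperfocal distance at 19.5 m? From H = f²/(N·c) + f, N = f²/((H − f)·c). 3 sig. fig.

f/3.50

Rearrange H = f²/(N·c) + f for N: N = f² / ((H − f)·c).
N = 35² / ((19500 − 35) × 0.018) = 1225 / 350.4 ≈ 3.50.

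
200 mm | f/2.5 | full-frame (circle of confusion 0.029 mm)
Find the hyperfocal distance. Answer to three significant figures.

552 m

Hyperfocal distance H = f²/(N·c) + f = 200²/(2.5 × 0.029) + 200 = 40000/0.0725 + 200 ≈ 551924.1 mm ≈ 552 m.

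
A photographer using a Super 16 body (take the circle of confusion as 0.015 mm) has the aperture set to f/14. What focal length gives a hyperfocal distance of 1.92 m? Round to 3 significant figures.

From H = f²/(N·c) + f, with f ≪ H: f ≈ √(H·N·c) = √(1920 × 14 × 0.015) = √403.20 ≈ 20.08 mm.
Exact: f² + N·c·f − N·c·H = 0 ⇒ f = (−N·c + √((N·c)² + 4·N·c·H))/2 = (−0.21 + √1612.8)/2 ≈ 19.975 mm ≈ 20.0 mm.

20.0 mm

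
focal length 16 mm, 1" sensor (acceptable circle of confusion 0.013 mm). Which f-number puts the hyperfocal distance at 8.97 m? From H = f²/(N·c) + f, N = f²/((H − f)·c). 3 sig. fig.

f/2.20

Rearrange H = f²/(N·c) + f for N: N = f² / ((H − f)·c).
N = 16² / ((8970 − 16) × 0.013) = 256 / 116.4 ≈ 2.20.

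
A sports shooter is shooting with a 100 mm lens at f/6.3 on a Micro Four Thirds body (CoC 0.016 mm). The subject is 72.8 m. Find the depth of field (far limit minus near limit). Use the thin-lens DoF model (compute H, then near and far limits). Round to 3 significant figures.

Hyperfocal distance H = f²/(N·c) + f = 100²/(6.3 × 0.016) + 100 = 10000/0.1008 + 100 ≈ 99306.3 mm ≈ 99.31 m.
Near limit Dn = s·(H − f)/(H + s − 2f) = 72800 × (99306.3 − 100) / (99306.3 + 72800 − 2 × 100) = 72800 × 99206.3 / 171906.3 ≈ 42013 mm.
Far limit Df = s·(H − f)/(H − s) = 72800 × (99306.3 − 100) / (99306.3 − 72800) = 72800 × 99206.3 / 26506.3 ≈ 272471 mm.
Depth of field = Df − Dn = 272471 − 42013 ≈ 230458 mm ≈ 230 m.

230 m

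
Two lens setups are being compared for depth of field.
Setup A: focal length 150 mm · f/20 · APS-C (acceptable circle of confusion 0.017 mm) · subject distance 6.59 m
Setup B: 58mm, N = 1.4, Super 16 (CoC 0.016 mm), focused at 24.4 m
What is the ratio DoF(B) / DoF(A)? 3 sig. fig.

Setup A: H = 150²/(20×0.017) + 150 ≈ 66326.5 mm; DoF = Df − Dn = 7300.4 − 6005.6 ≈ 1294.8 mm.
Setup B: H = 58²/(1.4×0.016) + 58 ≈ 150236.6 mm; DoF = Df − Dn = 29120.0 − 20996.7 ≈ 8123.3 mm.
Ratio = 8123.3 / 1294.8 ≈ 6.27.

6.27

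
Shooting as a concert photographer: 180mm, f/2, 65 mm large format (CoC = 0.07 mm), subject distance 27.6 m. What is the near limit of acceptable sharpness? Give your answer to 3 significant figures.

Hyperfocal distance H = f²/(N·c) + f = 180²/(2 × 0.07) + 180 = 32400/0.14 + 180 ≈ 231608.6 mm ≈ 231.6 m.
Near limit Dn = s·(H − f)/(H + s − 2f) = 27600 × (231608.6 − 180) / (231608.6 + 27600 − 2 × 180) = 27600 × 231428.6 / 258848.6 ≈ 24676 mm ≈ 24.7 m.

24.7 m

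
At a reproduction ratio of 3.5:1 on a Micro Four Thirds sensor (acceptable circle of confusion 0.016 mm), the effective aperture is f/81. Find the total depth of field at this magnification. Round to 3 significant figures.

At magnification m, DoF ≈ 2·N_eff·c/m² = 2 × 81 × 0.016 / 3.5² = 2.592 / 12.25 ≈ 0.212 mm.

0.212 mm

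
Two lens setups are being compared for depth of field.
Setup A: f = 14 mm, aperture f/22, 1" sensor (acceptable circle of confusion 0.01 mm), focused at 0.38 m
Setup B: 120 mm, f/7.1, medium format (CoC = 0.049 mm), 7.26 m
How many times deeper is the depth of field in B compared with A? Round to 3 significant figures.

6.87

Setup A: H = 14²/(22×0.01) + 14 ≈ 904.9 mm; DoF = Df − Dn = 644.96 − 269.35 ≈ 375.61 mm.
Setup B: H = 120²/(7.1×0.049) + 120 ≈ 41511.2 mm; DoF = Df − Dn = 8773.4 − 6191.9 ≈ 2581.5 mm.
Ratio = 2581.5 / 375.61 ≈ 6.87.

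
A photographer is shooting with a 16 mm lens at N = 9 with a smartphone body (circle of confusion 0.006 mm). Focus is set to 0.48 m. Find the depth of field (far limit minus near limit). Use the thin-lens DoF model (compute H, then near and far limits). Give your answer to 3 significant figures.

94.9 mm

Hyperfocal distance H = f²/(N·c) + f = 16²/(9 × 0.006) + 16 = 256/0.054 + 16 ≈ 4756.7 mm ≈ 4.757 m.
Near limit Dn = s·(H − f)/(H + s − 2f) = 480 × (4756.7 − 16) / (4756.7 + 480 − 2 × 16) = 480 × 4740.7 / 5204.7 ≈ 437.208 mm.
Far limit Df = s·(H − f)/(H − s) = 480 × (4756.7 − 16) / (4756.7 − 480) = 480 × 4740.7 / 4276.7 ≈ 532.077 mm.
Depth of field = Df − Dn = 532.077 − 437.208 ≈ 94.869 mm.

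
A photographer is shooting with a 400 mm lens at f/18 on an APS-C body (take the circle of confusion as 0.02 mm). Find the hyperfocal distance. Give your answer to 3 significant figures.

Hyperfocal distance H = f²/(N·c) + f = 400²/(18 × 0.02) + 400 = 160000/0.36 + 400 ≈ 444844.4 mm ≈ 445 m.

445 m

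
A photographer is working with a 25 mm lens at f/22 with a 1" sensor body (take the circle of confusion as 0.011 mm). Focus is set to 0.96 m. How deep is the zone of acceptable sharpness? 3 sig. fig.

Hyperfocal distance H = f²/(N·c) + f = 25²/(22 × 0.011) + 25 = 625/0.242 + 25 ≈ 2607.6 mm ≈ 2.608 m.
Near limit Dn = s·(H − f)/(H + s − 2f) = 960 × (2607.6 − 25) / (2607.6 + 960 − 2 × 25) = 960 × 2582.6 / 3517.6 ≈ 704.83 mm.
Far limit Df = s·(H − f)/(H − s) = 960 × (2607.6 − 25) / (2607.6 − 960) = 960 × 2582.6 / 1647.6 ≈ 1504.78 mm.
Depth of field = Df − Dn = 1504.78 − 704.83 ≈ 799.95 mm ≈ 0.800 m.

0.800 m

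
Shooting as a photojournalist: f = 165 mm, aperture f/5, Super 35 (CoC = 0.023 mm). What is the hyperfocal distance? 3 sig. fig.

237 m

Hyperfocal distance H = f²/(N·c) + f = 165²/(5 × 0.023) + 165 = 27225/0.115 + 165 ≈ 236904.1 mm ≈ 237 m.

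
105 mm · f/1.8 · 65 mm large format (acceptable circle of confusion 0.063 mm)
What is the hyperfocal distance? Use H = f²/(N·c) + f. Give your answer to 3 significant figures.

97.3 m

Hyperfocal distance H = f²/(N·c) + f = 105²/(1.8 × 0.063) + 105 = 11025/0.1134 + 105 ≈ 97327.2 mm ≈ 97.3 m.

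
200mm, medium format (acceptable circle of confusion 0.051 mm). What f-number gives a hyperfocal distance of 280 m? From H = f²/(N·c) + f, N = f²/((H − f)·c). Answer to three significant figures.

Rearrange H = f²/(N·c) + f for N: N = f² / ((H − f)·c).
N = 200² / ((280000 − 200) × 0.051) = 40000 / 14270 ≈ 2.80.

f/2.80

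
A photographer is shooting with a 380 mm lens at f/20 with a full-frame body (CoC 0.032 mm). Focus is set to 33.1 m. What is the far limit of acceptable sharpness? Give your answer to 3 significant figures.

38.7 m

Hyperfocal distance H = f²/(N·c) + f = 380²/(20 × 0.032) + 380 = 144400/0.64 + 380 ≈ 226005.0 mm ≈ 226.0 m.
Far limit Df = s·(H − f)/(H − s) = 33100 × (226005.0 − 380) / (226005.0 − 33100) = 33100 × 225625.0 / 192905.0 ≈ 38714 mm ≈ 38.7 m.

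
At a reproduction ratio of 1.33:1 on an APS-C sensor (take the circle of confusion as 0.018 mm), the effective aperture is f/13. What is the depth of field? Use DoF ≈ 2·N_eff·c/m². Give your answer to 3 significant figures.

0.265 mm

At magnification m, DoF ≈ 2·N_eff·c/m² = 2 × 13 × 0.018 / 1.33² = 0.468 / 1.769 ≈ 0.265 mm.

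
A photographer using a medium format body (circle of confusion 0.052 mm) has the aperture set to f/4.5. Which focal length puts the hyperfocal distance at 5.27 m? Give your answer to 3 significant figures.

35.0 mm

From H = f²/(N·c) + f, with f ≪ H: f ≈ √(H·N·c) = √(5270 × 4.5 × 0.052) = √1233.2 ≈ 35.12 mm.
Exact: f² + N·c·f − N·c·H = 0 ⇒ f = (−N·c + √((N·c)² + 4·N·c·H))/2 = (−0.234 + √4932.8)/2 ≈ 35.000 mm ≈ 35.0 mm.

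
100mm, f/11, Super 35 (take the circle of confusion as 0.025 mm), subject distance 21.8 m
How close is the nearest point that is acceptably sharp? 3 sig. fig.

13.7 m

Hyperfocal distance H = f²/(N·c) + f = 100²/(11 × 0.025) + 100 = 10000/0.275 + 100 ≈ 36463.6 mm ≈ 36.46 m.
Near limit Dn = s·(H − f)/(H + s − 2f) = 21800 × (36463.6 − 100) / (36463.6 + 21800 − 2 × 100) = 21800 × 36363.6 / 58063.6 ≈ 13653 mm ≈ 13.7 m.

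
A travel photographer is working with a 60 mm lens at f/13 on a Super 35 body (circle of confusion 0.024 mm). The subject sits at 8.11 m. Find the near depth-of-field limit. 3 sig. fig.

4.78 m

Hyperfocal distance H = f²/(N·c) + f = 60²/(13 × 0.024) + 60 = 3600/0.312 + 60 ≈ 11598.5 mm ≈ 11.60 m.
Near limit Dn = s·(H − f)/(H + s − 2f) = 8110 × (11598.5 − 60) / (11598.5 + 8110 − 2 × 60) = 8110 × 11538.5 / 19588.5 ≈ 4777.1 mm ≈ 4.78 m.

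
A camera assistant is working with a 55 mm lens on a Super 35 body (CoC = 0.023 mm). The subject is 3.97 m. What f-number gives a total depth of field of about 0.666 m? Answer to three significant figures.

f/2.80

Write h = H − f = f²/(N·c). The thin-lens limits are Dn = s·h/(h + (s−f)) and Df = s·h/(h − (s−f)), so DoF = Df − Dn = 2·s·(s−f)·h / (h² − (s−f)²).
That is a quadratic in h: DoF·h² − 2·s·(s−f)·h − DoF·(s−f)² = 0 ⇒ h = (s−f)·(s + √(s² + DoF²)) / DoF = 3915 × (3970 + √(3970² + 666²)) / 666 = 3915 × (3970 + 4025.48) / 666 ≈ 47000 mm.
Then N = f²/(c·h) = 55² / (0.023 × 47000) = 3025 / 1081.0 ≈ 2.80.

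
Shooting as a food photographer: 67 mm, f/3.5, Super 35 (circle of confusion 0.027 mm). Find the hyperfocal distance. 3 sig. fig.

47.6 m

Hyperfocal distance H = f²/(N·c) + f = 67²/(3.5 × 0.027) + 67 = 4489/0.0945 + 67 ≈ 47569.6 mm ≈ 47.6 m.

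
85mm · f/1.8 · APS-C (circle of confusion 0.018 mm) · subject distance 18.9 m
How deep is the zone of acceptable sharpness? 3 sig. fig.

3.21 m

Hyperfocal distance H = f²/(N·c) + f = 85²/(1.8 × 0.018) + 85 = 7225/0.0324 + 85 ≈ 223078.8 mm ≈ 223.1 m.
Near limit Dn = s·(H − f)/(H + s − 2f) = 18900 × (223078.8 − 85) / (223078.8 + 18900 − 2 × 85) = 18900 × 222993.8 / 241808.8 ≈ 17429.4 mm.
Far limit Df = s·(H − f)/(H − s) = 18900 × (223078.8 − 85) / (223078.8 − 18900) = 18900 × 222993.8 / 204178.8 ≈ 20641.6 mm.
Depth of field = Df − Dn = 20641.6 − 17429.4 ≈ 3212.2 mm ≈ 3.21 m.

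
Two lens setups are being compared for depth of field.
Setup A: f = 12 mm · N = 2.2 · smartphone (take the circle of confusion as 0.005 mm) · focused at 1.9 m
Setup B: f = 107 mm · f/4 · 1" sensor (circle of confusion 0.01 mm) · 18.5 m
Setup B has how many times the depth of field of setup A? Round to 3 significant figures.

Setup A: H = 12²/(2.2×0.005) + 12 ≈ 13102.9 mm; DoF = Df − Dn = 2220.20 − 1660.52 ≈ 559.68 mm.
Setup B: H = 107²/(4×0.01) + 107 ≈ 286332.0 mm; DoF = Df − Dn = 19770.5 − 17383.0 ≈ 2387.5 mm.
Ratio = 2387.5 / 559.68 ≈ 4.27.

4.27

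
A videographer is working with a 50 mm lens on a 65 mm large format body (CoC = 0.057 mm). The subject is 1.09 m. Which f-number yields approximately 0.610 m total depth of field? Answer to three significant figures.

Write h = H − f = f²/(N·c). The thin-lens limits are Dn = s·h/(h + (s−f)) and Df = s·h/(h − (s−f)), so DoF = Df − Dn = 2·s·(s−f)·h / (h² − (s−f)²).
That is a quadratic in h: DoF·h² − 2·s·(s−f)·h − DoF·(s−f)² = 0 ⇒ h = (s−f)·(s + √(s² + DoF²)) / DoF = 1040 × (1090 + √(1090² + 610²)) / 610 = 1040 × (1090 + 1249.08) / 610 ≈ 3987.9 mm.
Then N = f²/(c·h) = 50² / (0.057 × 3987.9) = 2500 / 227.31 ≈ 11.

f/11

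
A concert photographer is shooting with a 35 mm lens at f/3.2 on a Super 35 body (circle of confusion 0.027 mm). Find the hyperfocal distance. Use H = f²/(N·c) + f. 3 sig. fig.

14.2 m

Hyperfocal distance H = f²/(N·c) + f = 35²/(3.2 × 0.027) + 35 = 1225/0.0864 + 35 ≈ 14213.2 mm ≈ 14.2 m.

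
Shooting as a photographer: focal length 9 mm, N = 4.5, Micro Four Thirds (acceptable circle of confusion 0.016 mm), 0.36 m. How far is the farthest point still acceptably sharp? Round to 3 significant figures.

0.523 m

Hyperfocal distance H = f²/(N·c) + f = 9²/(4.5 × 0.016) + 9 = 81/0.072 + 9 ≈ 1134.0 mm ≈ 1.134 m.
Far limit Df = s·(H − f)/(H − s) = 360 × (1134.0 − 9) / (1134.0 − 360) = 360 × 1125.0 / 774.0 ≈ 523.26 mm ≈ 0.523 m.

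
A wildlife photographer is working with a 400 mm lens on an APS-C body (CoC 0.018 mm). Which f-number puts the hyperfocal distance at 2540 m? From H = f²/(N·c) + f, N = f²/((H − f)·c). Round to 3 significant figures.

Rearrange H = f²/(N·c) + f for N: N = f² / ((H − f)·c).
N = 400² / ((2540000 − 400) × 0.018) = 160000 / 45713 ≈ 3.50.

f/3.50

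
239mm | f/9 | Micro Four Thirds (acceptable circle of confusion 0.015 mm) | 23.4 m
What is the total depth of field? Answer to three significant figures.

2.57 m

Hyperfocal distance H = f²/(N·c) + f = 239²/(9 × 0.015) + 239 = 57121/0.135 + 239 ≈ 423357.5 mm ≈ 423.4 m.
Near limit Dn = s·(H − f)/(H + s − 2f) = 23400 × (423357.5 − 239) / (423357.5 + 23400 − 2 × 239) = 23400 × 423118.5 / 446279.5 ≈ 22185.6 mm.
Far limit Df = s·(H − f)/(H − s) = 23400 × (423357.5 − 239) / (423357.5 − 23400) = 23400 × 423118.5 / 399957.5 ≈ 24755.1 mm.
Depth of field = Df − Dn = 24755.1 − 22185.6 ≈ 2569.5 mm ≈ 2.57 m.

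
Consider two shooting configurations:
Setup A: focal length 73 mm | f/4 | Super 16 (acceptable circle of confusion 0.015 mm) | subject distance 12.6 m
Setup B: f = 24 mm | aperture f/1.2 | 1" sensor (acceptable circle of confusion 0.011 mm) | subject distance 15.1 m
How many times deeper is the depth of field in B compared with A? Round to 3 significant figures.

Setup A: H = 73²/(4×0.015) + 73 ≈ 88889.7 mm; DoF = Df − Dn = 14669.0 − 11042.5 ≈ 3626.5 mm.
Setup B: H = 24²/(1.2×0.011) + 24 ≈ 43660.4 mm; DoF = Df − Dn = 23071 − 11223 ≈ 11848 mm.
Ratio = 11848 / 3626.5 ≈ 3.27.

3.27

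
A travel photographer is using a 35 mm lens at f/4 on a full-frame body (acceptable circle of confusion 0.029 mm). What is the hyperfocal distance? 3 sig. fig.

10.6 m

Hyperfocal distance H = f²/(N·c) + f = 35²/(4 × 0.029) + 35 = 1225/0.116 + 35 ≈ 10595.3 mm ≈ 10.6 m.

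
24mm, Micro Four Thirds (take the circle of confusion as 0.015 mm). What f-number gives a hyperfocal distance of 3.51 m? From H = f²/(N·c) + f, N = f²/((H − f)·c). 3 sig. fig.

f/11

Rearrange H = f²/(N·c) + f for N: N = f² / ((H − f)·c).
N = 24² / ((3510 − 24) × 0.015) = 576 / 52.29 ≈ 11.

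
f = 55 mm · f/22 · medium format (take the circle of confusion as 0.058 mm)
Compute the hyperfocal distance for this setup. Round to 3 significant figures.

Hyperfocal distance H = f²/(N·c) + f = 55²/(22 × 0.058) + 55 = 3025/1.276 + 55 ≈ 2425.7 mm ≈ 2.43 m.

2.43 m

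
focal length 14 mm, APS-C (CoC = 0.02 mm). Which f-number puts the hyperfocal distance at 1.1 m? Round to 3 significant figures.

Rearrange H = f²/(N·c) + f for N: N = f² / ((H − f)·c).
N = 14² / ((1100 − 14) × 0.02) = 196 / 21.72 ≈ 9.02.

f/9.02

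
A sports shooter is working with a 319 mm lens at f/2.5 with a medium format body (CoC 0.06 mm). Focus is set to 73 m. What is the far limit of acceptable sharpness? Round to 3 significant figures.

Hyperfocal distance H = f²/(N·c) + f = 319²/(2.5 × 0.06) + 319 = 101761/0.15 + 319 ≈ 678725.7 mm ≈ 678.7 m.
Far limit Df = s·(H − f)/(H − s) = 73000 × (678725.7 − 319) / (678725.7 − 73000) = 73000 × 678406.7 / 605725.7 ≈ 81759 mm ≈ 81.8 m.

81.8 m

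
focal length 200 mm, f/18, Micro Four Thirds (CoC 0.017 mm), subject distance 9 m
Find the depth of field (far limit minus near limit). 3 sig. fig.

Hyperfocal distance H = f²/(N·c) + f = 200²/(18 × 0.017) + 200 = 40000/0.306 + 200 ≈ 130919.0 mm ≈ 130.9 m.
Near limit Dn = s·(H − f)/(H + s − 2f) = 9000 × (130919.0 − 200) / (130919.0 + 9000 − 2 × 200) = 9000 × 130719.0 / 139519.0 ≈ 8432.3 mm.
Far limit Df = s·(H − f)/(H − s) = 9000 × (130919.0 − 200) / (130919.0 − 9000) = 9000 × 130719.0 / 121919.0 ≈ 9649.6 mm.
Depth of field = Df − Dn = 9649.6 − 8432.3 ≈ 1217.3 mm ≈ 1.22 m.

1.22 m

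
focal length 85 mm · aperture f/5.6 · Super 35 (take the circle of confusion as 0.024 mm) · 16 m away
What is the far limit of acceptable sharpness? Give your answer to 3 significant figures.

Hyperfocal distance H = f²/(N·c) + f = 85²/(5.6 × 0.024) + 85 = 7225/0.1344 + 85 ≈ 53842.4 mm ≈ 53.84 m.
Far limit Df = s·(H − f)/(H − s) = 16000 × (53842.4 − 85) / (53842.4 − 16000) = 16000 × 53757.4 / 37842.4 ≈ 22729 mm ≈ 22.7 m.

22.7 m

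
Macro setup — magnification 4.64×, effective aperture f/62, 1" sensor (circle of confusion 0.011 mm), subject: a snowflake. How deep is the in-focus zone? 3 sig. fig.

0.0634 mm

At magnification m, DoF ≈ 2·N_eff·c/m² = 2 × 62 × 0.011 / 4.64² = 1.364 / 21.53 ≈ 0.0634 mm.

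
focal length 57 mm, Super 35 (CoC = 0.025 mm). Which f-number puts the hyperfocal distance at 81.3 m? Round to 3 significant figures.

Rearrange H = f²/(N·c) + f for N: N = f² / ((H − f)·c).
N = 57² / ((81300 − 57) × 0.025) = 3249 / 2031 ≈ 1.60.

f/1.60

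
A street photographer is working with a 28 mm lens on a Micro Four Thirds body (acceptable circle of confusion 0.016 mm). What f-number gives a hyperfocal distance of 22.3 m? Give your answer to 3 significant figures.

f/2.20

Rearrange H = f²/(N·c) + f for N: N = f² / ((H − f)·c).
N = 28² / ((22300 − 28) × 0.016) = 784 / 356.4 ≈ 2.20.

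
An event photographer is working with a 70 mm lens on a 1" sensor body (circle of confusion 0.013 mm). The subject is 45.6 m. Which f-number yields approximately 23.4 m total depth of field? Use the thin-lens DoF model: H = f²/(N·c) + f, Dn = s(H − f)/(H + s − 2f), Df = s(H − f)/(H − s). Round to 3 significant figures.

f/2.00

Write h = H − f = f²/(N·c). The thin-lens limits are Dn = s·h/(h + (s−f)) and Df = s·h/(h − (s−f)), so DoF = Df − Dn = 2·s·(s−f)·h / (h² − (s−f)²).
That is a quadratic in h: DoF·h² − 2·s·(s−f)·h − DoF·(s−f)² = 0 ⇒ h = (s−f)·(s + √(s² + DoF²)) / DoF = 45530 × (45600 + √(45600² + 23400²)) / 23400 = 45530 × (45600 + 51253.5) / 23400 ≈ 188450 mm.
Then N = f²/(c·h) = 70² / (0.013 × 188450) = 4900 / 2449.9 ≈ 2.00.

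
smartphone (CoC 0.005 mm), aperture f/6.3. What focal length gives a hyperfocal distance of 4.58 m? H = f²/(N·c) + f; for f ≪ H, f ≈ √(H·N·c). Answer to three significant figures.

From H = f²/(N·c) + f, with f ≪ H: f ≈ √(H·N·c) = √(4580 × 6.3 × 0.005) = √144.27 ≈ 12.01 mm.
The +f correction barely moves this — solving exactly, f² + N·c·f − N·c·H = 0 ⇒ f = (−N·c + √((N·c)² + 4·N·c·H))/2 = (−0.0315 + √577.08)/2 ≈ 11.996 mm, so f ≈ 12.0 mm.

12.0 mm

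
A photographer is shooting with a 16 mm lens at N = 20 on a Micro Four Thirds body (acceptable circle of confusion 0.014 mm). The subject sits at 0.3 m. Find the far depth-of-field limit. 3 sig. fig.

435 mm

Hyperfocal distance H = f²/(N·c) + f = 16²/(20 × 0.014) + 16 = 256/0.28 + 16 ≈ 930.3 mm ≈ 0.930 m.
Far limit Df = s·(H − f)/(H − s) = 300 × (930.3 − 16) / (930.3 − 300) = 300 × 914.3 / 630.3 ≈ 435.18 mm.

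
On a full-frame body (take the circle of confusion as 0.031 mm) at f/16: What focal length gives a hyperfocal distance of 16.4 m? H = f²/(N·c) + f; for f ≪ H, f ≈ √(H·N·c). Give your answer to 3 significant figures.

From H = f²/(N·c) + f, with f ≪ H: f ≈ √(H·N·c) = √(16400 × 16 × 0.031) = √8134.4 ≈ 90.19 mm.
Exact: f² + N·c·f − N·c·H = 0 ⇒ f = (−N·c + √((N·c)² + 4·N·c·H))/2 = (−0.496 + √32538)/2 ≈ 89.943 mm ≈ 89.9 mm.

89.9 mm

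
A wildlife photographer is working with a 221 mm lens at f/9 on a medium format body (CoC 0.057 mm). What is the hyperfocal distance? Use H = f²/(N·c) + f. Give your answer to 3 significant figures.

Hyperfocal distance H = f²/(N·c) + f = 221²/(9 × 0.057) + 221 = 48841/0.513 + 221 ≈ 95427.6 mm ≈ 95.4 m.

95.4 m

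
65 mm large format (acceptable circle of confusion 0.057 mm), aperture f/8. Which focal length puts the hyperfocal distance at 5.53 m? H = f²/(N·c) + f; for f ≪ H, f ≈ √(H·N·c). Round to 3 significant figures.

50.0 mm

From H = f²/(N·c) + f, with f ≪ H: f ≈ √(H·N·c) = √(5530 × 8 × 0.057) = √2521.7 ≈ 50.22 mm.
Exact: f² + N·c·f − N·c·H = 0 ⇒ f = (−N·c + √((N·c)² + 4·N·c·H))/2 = (−0.456 + √10087)/2 ≈ 49.989 mm ≈ 50.0 mm.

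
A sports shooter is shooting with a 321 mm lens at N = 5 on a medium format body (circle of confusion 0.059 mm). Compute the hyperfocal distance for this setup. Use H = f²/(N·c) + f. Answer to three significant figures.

Hyperfocal distance H = f²/(N·c) + f = 321²/(5 × 0.059) + 321 = 103041/0.295 + 321 ≈ 349612.5 mm ≈ 350 m.

350 m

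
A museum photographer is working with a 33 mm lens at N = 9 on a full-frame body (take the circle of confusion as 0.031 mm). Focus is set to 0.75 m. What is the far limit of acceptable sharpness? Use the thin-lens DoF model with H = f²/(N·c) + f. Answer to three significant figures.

0.919 m

Hyperfocal distance H = f²/(N·c) + f = 33²/(9 × 0.031) + 33 = 1089/0.279 + 33 ≈ 3936.2 mm ≈ 3.936 m.
Far limit Df = s·(H − f)/(H − s) = 750 × (3936.2 − 33) / (3936.2 − 750) = 750 × 3903.2 / 3186.2 ≈ 918.77 mm ≈ 0.919 m.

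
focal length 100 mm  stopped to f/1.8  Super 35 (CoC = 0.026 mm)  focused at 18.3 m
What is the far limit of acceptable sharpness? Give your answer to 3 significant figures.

20.0 m

Hyperfocal distance H = f²/(N·c) + f = 100²/(1.8 × 0.026) + 100 = 10000/0.0468 + 100 ≈ 213775.2 mm ≈ 213.8 m.
Far limit Df = s·(H − f)/(H − s) = 18300 × (213775.2 − 100) / (213775.2 − 18300) = 18300 × 213675.2 / 195475.2 ≈ 20004 mm ≈ 20.0 m.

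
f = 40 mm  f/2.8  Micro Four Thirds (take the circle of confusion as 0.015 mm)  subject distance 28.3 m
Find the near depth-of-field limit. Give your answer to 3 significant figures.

16.2 m

Hyperfocal distance H = f²/(N·c) + f = 40²/(2.8 × 0.015) + 40 = 1600/0.042 + 40 ≈ 38135.2 mm ≈ 38.14 m.
Near limit Dn = s·(H − f)/(H + s − 2f) = 28300 × (38135.2 − 40) / (38135.2 + 28300 − 2 × 40) = 28300 × 38095.2 / 66355.2 ≈ 16247 mm ≈ 16.2 m.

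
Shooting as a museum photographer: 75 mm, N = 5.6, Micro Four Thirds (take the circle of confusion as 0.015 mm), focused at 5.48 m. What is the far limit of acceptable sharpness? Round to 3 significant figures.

5.96 m

Hyperfocal distance H = f²/(N·c) + f = 75²/(5.6 × 0.015) + 75 = 5625/0.084 + 75 ≈ 67039.3 mm ≈ 67.04 m.
Far limit Df = s·(H − f)/(H − s) = 5480 × (67039.3 − 75) / (67039.3 − 5480) = 5480 × 66964.3 / 61559.3 ≈ 5961.2 mm ≈ 5.96 m.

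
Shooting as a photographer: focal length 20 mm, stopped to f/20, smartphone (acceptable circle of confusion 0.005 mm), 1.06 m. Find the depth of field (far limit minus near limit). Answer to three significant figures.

0.591 m

Hyperfocal distance H = f²/(N·c) + f = 20²/(20 × 0.005) + 20 = 400/0.1 + 20 ≈ 4020.0 mm ≈ 4.020 m.
Near limit Dn = s·(H − f)/(H + s − 2f) = 1060 × (4020.0 − 20) / (4020.0 + 1060 − 2 × 20) = 1060 × 4000.0 / 5040.0 ≈ 841.27 mm.
Far limit Df = s·(H − f)/(H − s) = 1060 × (4020.0 − 20) / (4020.0 − 1060) = 1060 × 4000.0 / 2960.0 ≈ 1432.43 mm.
Depth of field = Df − Dn = 1432.43 − 841.27 ≈ 591.16 mm ≈ 0.591 m.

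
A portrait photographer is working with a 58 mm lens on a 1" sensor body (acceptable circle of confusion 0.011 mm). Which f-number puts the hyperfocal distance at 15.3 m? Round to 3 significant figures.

f/20.1

Rearrange H = f²/(N·c) + f for N: N = f² / ((H − f)·c).
N = 58² / ((15300 − 58) × 0.011) = 3364 / 167.7 ≈ 20.1.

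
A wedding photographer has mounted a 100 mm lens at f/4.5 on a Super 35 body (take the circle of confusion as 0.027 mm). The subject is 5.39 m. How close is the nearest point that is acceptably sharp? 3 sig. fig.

Hyperfocal distance H = f²/(N·c) + f = 100²/(4.5 × 0.027) + 100 = 10000/0.1215 + 100 ≈ 82404.5 mm ≈ 82.40 m.
Near limit Dn = s·(H − f)/(H + s − 2f) = 5390 × (82404.5 − 100) / (82404.5 + 5390 − 2 × 100) = 5390 × 82304.5 / 87594.5 ≈ 5064.5 mm ≈ 5.06 m.

5.06 m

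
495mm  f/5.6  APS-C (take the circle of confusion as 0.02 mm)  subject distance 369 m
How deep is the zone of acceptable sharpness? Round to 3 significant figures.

128 m

Hyperfocal distance H = f²/(N·c) + f = 495²/(5.6 × 0.02) + 495 = 245025/0.112 + 495 ≈ 2188218.2 mm ≈ 2188 m.
Near limit Dn = s·(H − f)/(H + s − 2f) = 369000 × (2188218.2 − 495) / (2188218.2 + 369000 − 2 × 495) = 369000 × 2187723.2 / 2556228.2 ≈ 315805 mm.
Far limit Df = s·(H − f)/(H − s) = 369000 × (2188218.2 − 495) / (2188218.2 − 369000) = 369000 × 2187723.2 / 1819218.2 ≈ 443745 mm.
Depth of field = Df − Dn = 443745 − 315805 ≈ 127940 mm ≈ 128 m.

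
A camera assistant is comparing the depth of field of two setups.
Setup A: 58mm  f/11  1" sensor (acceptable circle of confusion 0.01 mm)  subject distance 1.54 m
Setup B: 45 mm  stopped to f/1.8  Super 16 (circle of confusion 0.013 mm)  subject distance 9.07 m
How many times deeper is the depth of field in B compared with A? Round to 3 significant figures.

Setup A: H = 58²/(11×0.01) + 58 ≈ 30639.8 mm; DoF = Df − Dn = 1618.43 − 1468.82 ≈ 149.61 mm.
Setup B: H = 45²/(1.8×0.013) + 45 ≈ 86583.5 mm; DoF = Df − Dn = 10126.0 − 8213.4 ≈ 1912.6 mm.
Ratio = 1912.6 / 149.61 ≈ 12.8.

12.8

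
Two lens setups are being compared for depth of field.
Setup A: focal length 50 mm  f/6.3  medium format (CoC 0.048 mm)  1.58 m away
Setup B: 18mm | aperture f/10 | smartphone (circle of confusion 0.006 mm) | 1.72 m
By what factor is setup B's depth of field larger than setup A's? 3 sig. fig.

Setup A: H = 50²/(6.3×0.048) + 50 ≈ 8317.2 mm; DoF = Df − Dn = 1938.81 − 1333.26 ≈ 605.55 mm.
Setup B: H = 18²/(10×0.006) + 18 ≈ 5418.0 mm; DoF = Df − Dn = 2511.6 − 1307.8 ≈ 1203.8 mm.
Ratio = 1203.8 / 605.55 ≈ 1.99.

1.99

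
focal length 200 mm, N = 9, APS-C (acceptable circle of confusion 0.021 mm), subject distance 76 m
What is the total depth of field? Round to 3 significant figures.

62.5 m

Hyperfocal distance H = f²/(N·c) + f = 200²/(9 × 0.021) + 200 = 40000/0.189 + 200 ≈ 211840.2 mm ≈ 211.8 m.
Near limit Dn = s·(H − f)/(H + s − 2f) = 76000 × (211840.2 − 200) / (211840.2 + 76000 − 2 × 200) = 76000 × 211640.2 / 287440.2 ≈ 55958 mm.
Far limit Df = s·(H − f)/(H − s) = 76000 × (211840.2 − 200) / (211840.2 − 76000) = 76000 × 211640.2 / 135840.2 ≈ 118409 mm.
Depth of field = Df − Dn = 118409 − 55958 ≈ 62451 mm ≈ 62.5 m.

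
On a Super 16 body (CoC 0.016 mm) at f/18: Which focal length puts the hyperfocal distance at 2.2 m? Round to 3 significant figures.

25.0 mm

From H = f²/(N·c) + f, with f ≪ H: f ≈ √(H·N·c) = √(2200 × 18 × 0.016) = √633.60 ≈ 25.17 mm.
Exact: f² + N·c·f − N·c·H = 0 ⇒ f = (−N·c + √((N·c)² + 4·N·c·H))/2 = (−0.288 + √2534.5)/2 ≈ 25.028 mm ≈ 25.0 mm.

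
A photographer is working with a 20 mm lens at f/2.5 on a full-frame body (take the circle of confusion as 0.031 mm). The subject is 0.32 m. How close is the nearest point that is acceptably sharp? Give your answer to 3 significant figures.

Hyperfocal distance H = f²/(N·c) + f = 20²/(2.5 × 0.031) + 20 = 400/0.0775 + 20 ≈ 5181.3 mm ≈ 5.181 m.
Near limit Dn = s·(H − f)/(H + s − 2f) = 320 × (5181.3 − 20) / (5181.3 + 320 − 2 × 20) = 320 × 5161.3 / 5461.3 ≈ 302.42 mm.

302 mm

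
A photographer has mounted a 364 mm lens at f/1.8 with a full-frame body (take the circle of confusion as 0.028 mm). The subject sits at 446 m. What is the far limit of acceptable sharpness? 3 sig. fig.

537 m

Hyperfocal distance H = f²/(N·c) + f = 364²/(1.8 × 0.028) + 364 = 132496/0.0504 + 364 ≈ 2629252.9 mm ≈ 2629 m.
Far limit Df = s·(H − f)/(H − s) = 446000 × (2629252.9 − 364) / (2629252.9 − 446000) = 446000 × 2628888.9 / 2183252.9 ≈ 537036 mm ≈ 537 m.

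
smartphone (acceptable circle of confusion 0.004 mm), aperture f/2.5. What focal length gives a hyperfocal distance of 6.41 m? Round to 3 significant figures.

8.00 mm

From H = f²/(N·c) + f, with f ≪ H: f ≈ √(H·N·c) = √(6410 × 2.5 × 0.004) = √64.100 ≈ 8.006 mm.
Exact: f² + N·c·f − N·c·H = 0 ⇒ f = (−N·c + √((N·c)² + 4·N·c·H))/2 = (−0.01 + √256.40)/2 ≈ 8.0012 mm ≈ 8.00 mm.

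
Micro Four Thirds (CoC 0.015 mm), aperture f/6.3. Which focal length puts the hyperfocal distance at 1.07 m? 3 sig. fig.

From H = f²/(N·c) + f, with f ≪ H: f ≈ √(H·N·c) = √(1070 × 6.3 × 0.015) = √101.11 ≈ 10.06 mm.
Exact: f² + N·c·f − N·c·H = 0 ⇒ f = (−N·c + √((N·c)² + 4·N·c·H))/2 = (−0.0945 + √404.47)/2 ≈ 10.008 mm ≈ 10.0 mm.

10.0 mm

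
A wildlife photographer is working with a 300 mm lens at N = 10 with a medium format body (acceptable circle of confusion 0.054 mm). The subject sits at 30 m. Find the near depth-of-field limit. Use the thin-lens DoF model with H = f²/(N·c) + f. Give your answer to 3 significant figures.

25.5 m

Hyperfocal distance H = f²/(N·c) + f = 300²/(10 × 0.054) + 300 = 90000/0.54 + 300 ≈ 166966.7 mm ≈ 167.0 m.
Near limit Dn = s·(H − f)/(H + s − 2f) = 30000 × (166966.7 − 300) / (166966.7 + 30000 − 2 × 300) = 30000 × 166666.7 / 196366.7 ≈ 25463 mm ≈ 25.5 m.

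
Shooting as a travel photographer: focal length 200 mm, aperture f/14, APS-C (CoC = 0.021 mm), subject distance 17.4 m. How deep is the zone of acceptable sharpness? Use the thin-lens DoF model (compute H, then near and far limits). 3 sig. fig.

4.47 m

Hyperfocal distance H = f²/(N·c) + f = 200²/(14 × 0.021) + 200 = 40000/0.294 + 200 ≈ 136254.4 mm ≈ 136.3 m.
Near limit Dn = s·(H − f)/(H + s − 2f) = 17400 × (136254.4 − 200) / (136254.4 + 17400 − 2 × 200) = 17400 × 136054.4 / 153254.4 ≈ 15447.2 mm.
Far limit Df = s·(H − f)/(H − s) = 17400 × (136254.4 − 200) / (136254.4 − 17400) = 17400 × 136054.4 / 118854.4 ≈ 19918.0 mm.
Depth of field = Df − Dn = 19918.0 − 15447.2 ≈ 4470.8 mm ≈ 4.47 m.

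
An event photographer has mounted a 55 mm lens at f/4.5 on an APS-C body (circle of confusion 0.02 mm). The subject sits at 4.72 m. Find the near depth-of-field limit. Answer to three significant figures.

Hyperfocal distance H = f²/(N·c) + f = 55²/(4.5 × 0.02) + 55 = 3025/0.09 + 55 ≈ 33666.1 mm ≈ 33.67 m.
Near limit Dn = s·(H − f)/(H + s − 2f) = 4720 × (33666.1 − 55) / (33666.1 + 4720 − 2 × 55) = 4720 × 33611.1 / 38276.1 ≈ 4144.7 mm ≈ 4.14 m.

4.14 m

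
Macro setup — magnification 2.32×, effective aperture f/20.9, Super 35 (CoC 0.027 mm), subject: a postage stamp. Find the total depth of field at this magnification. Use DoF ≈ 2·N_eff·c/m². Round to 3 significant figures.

At magnification m, DoF ≈ 2·N_eff·c/m² = 2 × 20.9 × 0.027 / 2.32² = 1.129 / 5.382 ≈ 0.21 mm.

0.210 mm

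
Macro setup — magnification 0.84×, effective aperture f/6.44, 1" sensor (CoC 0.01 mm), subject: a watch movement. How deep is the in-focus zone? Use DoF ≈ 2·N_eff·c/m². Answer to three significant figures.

At magnification m, DoF ≈ 2·N_eff·c/m² = 2 × 6.44 × 0.01 / 0.84² = 0.1288 / 0.7056 ≈ 0.183 mm.

0.183 mm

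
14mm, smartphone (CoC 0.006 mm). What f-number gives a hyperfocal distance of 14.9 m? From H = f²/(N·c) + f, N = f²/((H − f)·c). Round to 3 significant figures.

f/2.19

Rearrange H = f²/(N·c) + f for N: N = f² / ((H − f)·c).
N = 14² / ((14900 − 14) × 0.006) = 196 / 89.32 ≈ 2.19.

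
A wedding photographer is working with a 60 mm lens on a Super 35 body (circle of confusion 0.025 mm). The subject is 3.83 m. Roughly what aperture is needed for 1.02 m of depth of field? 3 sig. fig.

Write h = H − f = f²/(N·c). The thin-lens limits are Dn = s·h/(h + (s−f)) and Df = s·h/(h − (s−f)), so DoF = Df − Dn = 2·s·(s−f)·h / (h² − (s−f)²).
That is a quadratic in h: DoF·h² − 2·s·(s−f)·h − DoF·(s−f)² = 0 ⇒ h = (s−f)·(s + √(s² + DoF²)) / DoF = 3770 × (3830 + √(3830² + 1020²)) / 1020 = 3770 × (3830 + 3963.50) / 1020 ≈ 28805 mm.
Then N = f²/(c·h) = 60² / (0.025 × 28805) = 3600 / 720.13 ≈ 5.

f/5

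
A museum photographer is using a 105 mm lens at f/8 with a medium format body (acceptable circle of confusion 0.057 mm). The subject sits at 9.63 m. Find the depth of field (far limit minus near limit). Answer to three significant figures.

Hyperfocal distance H = f²/(N·c) + f = 105²/(8 × 0.057) + 105 = 11025/0.456 + 105 ≈ 24282.6 mm ≈ 24.28 m.
Near limit Dn = s·(H − f)/(H + s − 2f) = 9630 × (24282.6 − 105) / (24282.6 + 9630 − 2 × 105) = 9630 × 24177.6 / 33702.6 ≈ 6908.4 mm.
Far limit Df = s·(H − f)/(H − s) = 9630 × (24282.6 − 105) / (24282.6 − 9630) = 9630 × 24177.6 / 14652.6 ≈ 15890.0 mm.
Depth of field = Df − Dn = 15890.0 − 6908.4 ≈ 8981.6 mm ≈ 8.98 m.

8.98 m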